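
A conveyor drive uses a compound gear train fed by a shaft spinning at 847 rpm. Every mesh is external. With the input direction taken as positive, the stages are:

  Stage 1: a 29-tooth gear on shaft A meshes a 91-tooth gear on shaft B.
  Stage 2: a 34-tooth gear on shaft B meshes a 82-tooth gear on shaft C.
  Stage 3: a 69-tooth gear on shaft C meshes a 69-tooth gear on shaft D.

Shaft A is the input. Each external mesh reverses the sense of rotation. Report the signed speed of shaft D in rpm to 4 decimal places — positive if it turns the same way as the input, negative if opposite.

Stage 1 [29T→91T]: ω = 847.0000×29/91 = 269.9231 rpm, dir flips to −; running = −269.9231
Stage 2 [34T→82T]: ω = 269.9231×34/82 = 111.9193 rpm, dir flips to +; running = +111.9193
Stage 3 [69T→69T]: ω = 111.9193×69/69 = 111.9193 rpm, dir flips to −; running = −111.9193

-111.9193 rpm (opposite to input, |ω| = 111.9193 rpm)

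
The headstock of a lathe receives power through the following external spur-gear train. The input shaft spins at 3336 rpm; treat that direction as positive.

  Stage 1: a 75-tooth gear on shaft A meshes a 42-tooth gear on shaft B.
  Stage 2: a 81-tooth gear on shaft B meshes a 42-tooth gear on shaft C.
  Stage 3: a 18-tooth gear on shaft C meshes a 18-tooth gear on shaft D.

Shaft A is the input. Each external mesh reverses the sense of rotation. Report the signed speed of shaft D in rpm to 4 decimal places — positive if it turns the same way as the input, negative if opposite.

Stage 1 [75T→42T]: ω = 3336.0000×75/42 = 5957.1429 rpm, dir flips to −; running = −5957.1429
Stage 2 [81T→42T]: ω = 5957.1429×81/42 = 11488.7755 rpm, dir flips to +; running = +11488.7755
Stage 3 [18T→18T]: ω = 11488.7755×18/18 = 11488.7755 rpm, dir flips to −; running = −11488.7755

-11488.7755 rpm (opposite to input, |ω| = 11488.7755 rpm)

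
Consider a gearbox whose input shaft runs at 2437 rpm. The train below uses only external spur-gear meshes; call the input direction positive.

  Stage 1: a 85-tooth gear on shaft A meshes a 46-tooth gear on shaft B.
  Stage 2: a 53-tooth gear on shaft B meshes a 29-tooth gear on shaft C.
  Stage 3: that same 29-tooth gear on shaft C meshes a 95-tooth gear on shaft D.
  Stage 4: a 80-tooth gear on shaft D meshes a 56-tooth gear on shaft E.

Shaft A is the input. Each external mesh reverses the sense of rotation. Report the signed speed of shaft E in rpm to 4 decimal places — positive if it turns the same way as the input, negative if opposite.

Stage 1 [85T→46T]: ω = 2437.0000×85/46 = 4503.1522 rpm, dir flips to −; running = −4503.1522
Stage 2 [53T→29T]: ω = 4503.1522×53/29 = 8229.8988 rpm, dir flips to +; running = +8229.8988
Stage 3 [29T→95T]: ω = 8229.8988×29/95 = 2512.2849 rpm, dir flips to −; running = −2512.2849
Stage 4 [80T→56T]: ω = 2512.2849×80/56 = 3588.9784 rpm, dir flips to +; running = +3588.9784

+3588.9784 rpm (same as input, |ω| = 3588.9784 rpm)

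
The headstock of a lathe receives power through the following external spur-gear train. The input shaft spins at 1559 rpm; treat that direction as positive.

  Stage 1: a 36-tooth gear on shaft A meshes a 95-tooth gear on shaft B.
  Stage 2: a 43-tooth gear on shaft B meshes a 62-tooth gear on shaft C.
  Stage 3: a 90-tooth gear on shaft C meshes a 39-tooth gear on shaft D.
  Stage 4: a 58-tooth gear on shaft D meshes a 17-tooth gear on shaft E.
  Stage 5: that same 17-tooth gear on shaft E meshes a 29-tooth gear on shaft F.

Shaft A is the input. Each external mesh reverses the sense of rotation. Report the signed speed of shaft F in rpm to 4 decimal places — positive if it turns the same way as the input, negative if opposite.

Stage 1 [36T→95T]: ω = 1559.0000×36/95 = 590.7789 rpm, dir flips to −; running = −590.7789
Stage 2 [43T→62T]: ω = 590.7789×43/62 = 409.7338 rpm, dir flips to +; running = +409.7338
Stage 3 [90T→39T]: ω = 409.7338×90/39 = 945.5395 rpm, dir flips to −; running = −945.5395
Stage 4 [58T→17T]: ω = 945.5395×58/17 = 3225.9583 rpm, dir flips to +; running = +3225.9583
Stage 5 [17T→29T]: ω = 3225.9583×17/29 = 1891.0790 rpm, dir flips to −; running = −1891.0790

-1891.0790 rpm (opposite to input, |ω| = 1891.0790 rpm)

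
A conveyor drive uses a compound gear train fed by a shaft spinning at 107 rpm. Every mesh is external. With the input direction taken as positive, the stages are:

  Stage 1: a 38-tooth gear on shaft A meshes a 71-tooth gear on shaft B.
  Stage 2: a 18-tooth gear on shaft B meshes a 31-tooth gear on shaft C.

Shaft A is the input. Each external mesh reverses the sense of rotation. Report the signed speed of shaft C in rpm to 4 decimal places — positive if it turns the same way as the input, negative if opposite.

+33.2522 rpm (same as input, |ω| = 33.2522 rpm)

Stage 1 [38T→71T]: ω = 107.0000×38/71 = 57.2676 rpm, dir flips to −; running = −57.2676
Stage 2 [18T→31T]: ω = 57.2676×18/31 = 33.2522 rpm, dir flips to +; running = +33.2522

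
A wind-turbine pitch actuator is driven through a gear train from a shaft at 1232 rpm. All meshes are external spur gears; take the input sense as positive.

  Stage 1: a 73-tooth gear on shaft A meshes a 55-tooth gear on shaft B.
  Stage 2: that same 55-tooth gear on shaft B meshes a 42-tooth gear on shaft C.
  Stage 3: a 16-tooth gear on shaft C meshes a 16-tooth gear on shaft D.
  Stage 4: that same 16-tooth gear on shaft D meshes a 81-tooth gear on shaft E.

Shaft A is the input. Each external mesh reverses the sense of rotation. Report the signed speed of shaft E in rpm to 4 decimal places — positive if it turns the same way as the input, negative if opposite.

Stage 1 [73T→55T]: ω = 1232.0000×73/55 = 1635.2000 rpm, dir flips to −; running = −1635.2000
Stage 2 [55T→42T]: ω = 1635.2000×55/42 = 2141.3333 rpm, dir flips to +; running = +2141.3333
Stage 3 [16T→16T]: ω = 2141.3333×16/16 = 2141.3333 rpm, dir flips to −; running = −2141.3333
Stage 4 [16T→81T]: ω = 2141.3333×16/81 = 422.9794 rpm, dir flips to +; running = +422.9794

+422.9794 rpm (same as input, |ω| = 422.9794 rpm)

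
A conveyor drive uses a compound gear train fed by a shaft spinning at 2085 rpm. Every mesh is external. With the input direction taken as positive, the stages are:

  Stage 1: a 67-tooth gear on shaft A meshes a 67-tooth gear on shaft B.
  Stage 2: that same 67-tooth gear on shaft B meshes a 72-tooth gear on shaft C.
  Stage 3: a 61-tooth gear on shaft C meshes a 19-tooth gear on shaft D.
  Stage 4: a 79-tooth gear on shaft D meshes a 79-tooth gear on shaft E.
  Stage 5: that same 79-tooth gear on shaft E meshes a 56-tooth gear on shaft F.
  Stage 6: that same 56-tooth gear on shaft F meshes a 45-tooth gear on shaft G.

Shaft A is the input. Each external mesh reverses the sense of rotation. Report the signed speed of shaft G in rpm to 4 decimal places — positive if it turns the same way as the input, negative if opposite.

Stage 1 [67T→67T]: ω = 2085.0000×67/67 = 2085.0000 rpm, dir flips to −; running = −2085.0000
Stage 2 [67T→72T]: ω = 2085.0000×67/72 = 1940.2083 rpm, dir flips to +; running = +1940.2083
Stage 3 [61T→19T]: ω = 1940.2083×61/19 = 6229.0899 rpm, dir flips to −; running = −6229.0899
Stage 4 [79T→79T]: ω = 6229.0899×79/79 = 6229.0899 rpm, dir flips to +; running = +6229.0899
Stage 5 [79T→56T]: ω = 6229.0899×79/56 = 8787.4661 rpm, dir flips to −; running = −8787.4661
Stage 6 [56T→45T]: ω = 8787.4661×56/45 = 10935.5134 rpm, dir flips to +; running = +10935.5134

+10935.5134 rpm (same as input, |ω| = 10935.5134 rpm)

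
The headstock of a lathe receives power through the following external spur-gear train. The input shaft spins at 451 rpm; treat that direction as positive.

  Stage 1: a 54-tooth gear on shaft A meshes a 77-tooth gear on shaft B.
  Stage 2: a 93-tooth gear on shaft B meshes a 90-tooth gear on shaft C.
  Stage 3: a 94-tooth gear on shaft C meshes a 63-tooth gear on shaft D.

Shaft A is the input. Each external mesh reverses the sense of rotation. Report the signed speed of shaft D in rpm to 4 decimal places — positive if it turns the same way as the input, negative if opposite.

-487.6490 rpm (opposite to input, |ω| = 487.6490 rpm)

Stage 1 [54T→77T]: ω = 451.0000×54/77 = 316.2857 rpm, dir flips to −; running = −316.2857
Stage 2 [93T→90T]: ω = 316.2857×93/90 = 326.8286 rpm, dir flips to +; running = +326.8286
Stage 3 [94T→63T]: ω = 326.8286×94/63 = 487.6490 rpm, dir flips to −; running = −487.6490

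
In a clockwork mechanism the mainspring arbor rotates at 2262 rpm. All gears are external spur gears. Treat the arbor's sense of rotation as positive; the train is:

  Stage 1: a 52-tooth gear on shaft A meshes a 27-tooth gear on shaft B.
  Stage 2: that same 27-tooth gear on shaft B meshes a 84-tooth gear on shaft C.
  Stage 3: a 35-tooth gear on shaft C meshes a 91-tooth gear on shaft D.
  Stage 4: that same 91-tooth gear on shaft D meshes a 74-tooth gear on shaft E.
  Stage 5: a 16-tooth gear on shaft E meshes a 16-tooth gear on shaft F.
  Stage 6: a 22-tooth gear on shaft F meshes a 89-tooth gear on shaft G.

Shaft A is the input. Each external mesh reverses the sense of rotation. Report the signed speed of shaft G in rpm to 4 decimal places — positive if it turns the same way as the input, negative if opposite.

+163.7139 rpm (same as input, |ω| = 163.7139 rpm)

Stage 1 [52T→27T]: ω = 2262.0000×52/27 = 4356.4444 rpm, dir flips to −; running = −4356.4444
Stage 2 [27T→84T]: ω = 4356.4444×27/84 = 1400.2857 rpm, dir flips to +; running = +1400.2857
Stage 3 [35T→91T]: ω = 1400.2857×35/91 = 538.5714 rpm, dir flips to −; running = −538.5714
Stage 4 [91T→74T]: ω = 538.5714×91/74 = 662.2973 rpm, dir flips to +; running = +662.2973
Stage 5 [16T→16T]: ω = 662.2973×16/16 = 662.2973 rpm, dir flips to −; running = −662.2973
Stage 6 [22T→89T]: ω = 662.2973×22/89 = 163.7139 rpm, dir flips to +; running = +163.7139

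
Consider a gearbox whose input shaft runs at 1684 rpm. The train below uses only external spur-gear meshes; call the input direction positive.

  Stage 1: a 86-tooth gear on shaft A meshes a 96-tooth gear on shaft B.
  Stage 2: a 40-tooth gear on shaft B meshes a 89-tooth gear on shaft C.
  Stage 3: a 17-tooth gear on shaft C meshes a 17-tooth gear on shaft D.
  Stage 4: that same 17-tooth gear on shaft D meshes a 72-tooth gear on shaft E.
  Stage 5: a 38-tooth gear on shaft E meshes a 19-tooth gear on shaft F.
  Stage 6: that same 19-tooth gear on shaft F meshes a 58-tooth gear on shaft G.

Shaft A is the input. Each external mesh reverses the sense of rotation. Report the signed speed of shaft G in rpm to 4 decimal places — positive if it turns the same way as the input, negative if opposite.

+104.8845 rpm (same as input, |ω| = 104.8845 rpm)

Stage 1 [86T→96T]: ω = 1684.0000×86/96 = 1508.5833 rpm, dir flips to −; running = −1508.5833
Stage 2 [40T→89T]: ω = 1508.5833×40/89 = 678.0150 rpm, dir flips to +; running = +678.0150
Stage 3 [17T→17T]: ω = 678.0150×17/17 = 678.0150 rpm, dir flips to −; running = −678.0150
Stage 4 [17T→72T]: ω = 678.0150×17/72 = 160.0869 rpm, dir flips to +; running = +160.0869
Stage 5 [38T→19T]: ω = 160.0869×38/19 = 320.1737 rpm, dir flips to −; running = −320.1737
Stage 6 [19T→58T]: ω = 320.1737×19/58 = 104.8845 rpm, dir flips to +; running = +104.8845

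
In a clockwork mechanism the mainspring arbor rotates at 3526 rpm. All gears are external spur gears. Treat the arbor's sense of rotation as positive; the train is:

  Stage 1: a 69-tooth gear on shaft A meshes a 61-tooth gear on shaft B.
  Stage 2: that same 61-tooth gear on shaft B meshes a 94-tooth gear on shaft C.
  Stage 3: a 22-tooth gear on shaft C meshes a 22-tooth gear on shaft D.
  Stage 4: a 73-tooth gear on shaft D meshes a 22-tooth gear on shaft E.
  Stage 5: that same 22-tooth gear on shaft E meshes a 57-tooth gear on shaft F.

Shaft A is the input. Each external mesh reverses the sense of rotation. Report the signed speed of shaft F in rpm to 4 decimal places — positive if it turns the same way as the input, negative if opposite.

Stage 1 [69T→61T]: ω = 3526.0000×69/61 = 3988.4262 rpm, dir flips to −; running = −3988.4262
Stage 2 [61T→94T]: ω = 3988.4262×61/94 = 2588.2340 rpm, dir flips to +; running = +2588.2340
Stage 3 [22T→22T]: ω = 2588.2340×22/22 = 2588.2340 rpm, dir flips to −; running = −2588.2340
Stage 4 [73T→22T]: ω = 2588.2340×73/22 = 8588.2311 rpm, dir flips to +; running = +8588.2311
Stage 5 [22T→57T]: ω = 8588.2311×22/57 = 3314.7559 rpm, dir flips to −; running = −3314.7559

-3314.7559 rpm (opposite to input, |ω| = 3314.7559 rpm)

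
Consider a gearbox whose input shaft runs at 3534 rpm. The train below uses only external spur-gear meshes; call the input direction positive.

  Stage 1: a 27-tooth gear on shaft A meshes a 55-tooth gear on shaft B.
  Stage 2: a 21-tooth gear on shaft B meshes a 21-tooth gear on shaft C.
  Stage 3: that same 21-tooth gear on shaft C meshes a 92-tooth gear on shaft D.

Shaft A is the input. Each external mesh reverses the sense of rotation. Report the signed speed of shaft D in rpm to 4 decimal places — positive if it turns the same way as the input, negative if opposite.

-396.0036 rpm (opposite to input, |ω| = 396.0036 rpm)

Stage 1 [27T→55T]: ω = 3534.0000×27/55 = 1734.8727 rpm, dir flips to −; running = −1734.8727
Stage 2 [21T→21T]: ω = 1734.8727×21/21 = 1734.8727 rpm, dir flips to +; running = +1734.8727
Stage 3 [21T→92T]: ω = 1734.8727×21/92 = 396.0036 rpm, dir flips to −; running = −396.0036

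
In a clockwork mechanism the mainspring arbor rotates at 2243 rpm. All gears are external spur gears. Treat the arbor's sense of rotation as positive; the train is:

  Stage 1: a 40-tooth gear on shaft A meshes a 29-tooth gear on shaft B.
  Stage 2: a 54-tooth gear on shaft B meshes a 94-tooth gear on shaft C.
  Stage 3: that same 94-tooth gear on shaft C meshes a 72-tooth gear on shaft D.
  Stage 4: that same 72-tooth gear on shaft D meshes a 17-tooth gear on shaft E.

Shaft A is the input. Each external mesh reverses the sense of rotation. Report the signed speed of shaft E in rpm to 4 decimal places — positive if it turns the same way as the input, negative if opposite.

+9827.3428 rpm (same as input, |ω| = 9827.3428 rpm)

Stage 1 [40T→29T]: ω = 2243.0000×40/29 = 3093.7931 rpm, dir flips to −; running = −3093.7931
Stage 2 [54T→94T]: ω = 3093.7931×54/94 = 1777.2854 rpm, dir flips to +; running = +1777.2854
Stage 3 [94T→72T]: ω = 1777.2854×94/72 = 2320.3448 rpm, dir flips to −; running = −2320.3448
Stage 4 [72T→17T]: ω = 2320.3448×72/17 = 9827.3428 rpm, dir flips to +; running = +9827.3428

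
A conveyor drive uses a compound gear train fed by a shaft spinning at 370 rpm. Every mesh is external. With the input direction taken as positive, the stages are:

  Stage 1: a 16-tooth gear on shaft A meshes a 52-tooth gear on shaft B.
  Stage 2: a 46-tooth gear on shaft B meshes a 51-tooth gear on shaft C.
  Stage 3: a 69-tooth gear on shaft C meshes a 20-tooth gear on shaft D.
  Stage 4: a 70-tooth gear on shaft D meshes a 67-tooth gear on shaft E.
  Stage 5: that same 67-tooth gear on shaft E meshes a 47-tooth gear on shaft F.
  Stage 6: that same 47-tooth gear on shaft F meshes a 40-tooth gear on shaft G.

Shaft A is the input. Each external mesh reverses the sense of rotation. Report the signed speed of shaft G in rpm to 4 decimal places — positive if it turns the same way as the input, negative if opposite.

+619.9593 rpm (same as input, |ω| = 619.9593 rpm)

Stage 1 [16T→52T]: ω = 370.0000×16/52 = 113.8462 rpm, dir flips to −; running = −113.8462
Stage 2 [46T→51T]: ω = 113.8462×46/51 = 102.6848 rpm, dir flips to +; running = +102.6848
Stage 3 [69T→20T]: ω = 102.6848×69/20 = 354.2624 rpm, dir flips to −; running = −354.2624
Stage 4 [70T→67T]: ω = 354.2624×70/67 = 370.1249 rpm, dir flips to +; running = +370.1249
Stage 5 [67T→47T]: ω = 370.1249×67/47 = 527.6249 rpm, dir flips to −; running = −527.6249
Stage 6 [47T→40T]: ω = 527.6249×47/40 = 619.9593 rpm, dir flips to +; running = +619.9593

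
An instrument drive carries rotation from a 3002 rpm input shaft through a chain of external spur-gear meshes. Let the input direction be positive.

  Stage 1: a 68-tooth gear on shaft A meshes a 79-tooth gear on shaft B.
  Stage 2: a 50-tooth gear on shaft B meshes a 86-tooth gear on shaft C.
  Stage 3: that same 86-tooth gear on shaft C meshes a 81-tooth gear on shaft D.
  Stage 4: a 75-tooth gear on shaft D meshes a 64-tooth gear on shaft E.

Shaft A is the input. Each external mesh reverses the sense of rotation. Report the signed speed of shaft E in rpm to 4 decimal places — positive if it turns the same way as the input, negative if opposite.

Stage 1 [68T→79T]: ω = 3002.0000×68/79 = 2584.0000 rpm, dir flips to −; running = −2584.0000
Stage 2 [50T→86T]: ω = 2584.0000×50/86 = 1502.3256 rpm, dir flips to +; running = +1502.3256
Stage 3 [86T→81T]: ω = 1502.3256×86/81 = 1595.0617 rpm, dir flips to −; running = −1595.0617
Stage 4 [75T→64T]: ω = 1595.0617×75/64 = 1869.2130 rpm, dir flips to +; running = +1869.2130

+1869.2130 rpm (same as input, |ω| = 1869.2130 rpm)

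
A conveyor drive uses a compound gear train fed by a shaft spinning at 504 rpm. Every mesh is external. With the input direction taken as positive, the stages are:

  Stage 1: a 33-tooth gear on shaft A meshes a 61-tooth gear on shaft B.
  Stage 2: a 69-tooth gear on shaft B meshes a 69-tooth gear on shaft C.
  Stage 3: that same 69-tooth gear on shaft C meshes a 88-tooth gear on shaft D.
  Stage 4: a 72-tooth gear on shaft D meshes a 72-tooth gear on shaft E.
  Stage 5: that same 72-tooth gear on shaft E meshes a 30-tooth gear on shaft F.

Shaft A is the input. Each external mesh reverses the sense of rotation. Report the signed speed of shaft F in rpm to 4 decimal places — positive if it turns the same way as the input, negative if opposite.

-513.0885 rpm (opposite to input, |ω| = 513.0885 rpm)

Stage 1 [33T→61T]: ω = 504.0000×33/61 = 272.6557 rpm, dir flips to −; running = −272.6557
Stage 2 [69T→69T]: ω = 272.6557×69/69 = 272.6557 rpm, dir flips to +; running = +272.6557
Stage 3 [69T→88T]: ω = 272.6557×69/88 = 213.7869 rpm, dir flips to −; running = −213.7869
Stage 4 [72T→72T]: ω = 213.7869×72/72 = 213.7869 rpm, dir flips to +; running = +213.7869
Stage 5 [72T→30T]: ω = 213.7869×72/30 = 513.0885 rpm, dir flips to −; running = −513.0885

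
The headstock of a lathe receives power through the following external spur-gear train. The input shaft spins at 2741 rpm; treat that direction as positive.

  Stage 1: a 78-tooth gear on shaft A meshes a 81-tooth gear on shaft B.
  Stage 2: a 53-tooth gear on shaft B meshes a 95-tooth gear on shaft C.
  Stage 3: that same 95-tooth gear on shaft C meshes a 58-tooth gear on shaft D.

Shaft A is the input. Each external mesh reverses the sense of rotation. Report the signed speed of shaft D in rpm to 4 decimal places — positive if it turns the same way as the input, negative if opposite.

Stage 1 [78T→81T]: ω = 2741.0000×78/81 = 2639.4815 rpm, dir flips to −; running = −2639.4815
Stage 2 [53T→95T]: ω = 2639.4815×53/95 = 1472.5528 rpm, dir flips to +; running = +1472.5528
Stage 3 [95T→58T]: ω = 1472.5528×95/58 = 2411.9400 rpm, dir flips to −; running = −2411.9400

-2411.9400 rpm (opposite to input, |ω| = 2411.9400 rpm)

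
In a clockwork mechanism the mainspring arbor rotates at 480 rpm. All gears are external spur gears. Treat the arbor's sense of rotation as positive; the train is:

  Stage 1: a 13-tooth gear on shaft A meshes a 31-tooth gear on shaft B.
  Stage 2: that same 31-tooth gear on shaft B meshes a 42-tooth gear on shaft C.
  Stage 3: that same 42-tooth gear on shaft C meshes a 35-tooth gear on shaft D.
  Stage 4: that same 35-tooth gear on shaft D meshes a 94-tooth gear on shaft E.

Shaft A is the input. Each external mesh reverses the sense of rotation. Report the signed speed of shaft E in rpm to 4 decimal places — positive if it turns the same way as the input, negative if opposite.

+66.3830 rpm (same as input, |ω| = 66.3830 rpm)

Stage 1 [13T→31T]: ω = 480.0000×13/31 = 201.2903 rpm, dir flips to −; running = −201.2903
Stage 2 [31T→42T]: ω = 201.2903×31/42 = 148.5714 rpm, dir flips to +; running = +148.5714
Stage 3 [42T→35T]: ω = 148.5714×42/35 = 178.2857 rpm, dir flips to −; running = −178.2857
Stage 4 [35T→94T]: ω = 178.2857×35/94 = 66.3830 rpm, dir flips to +; running = +66.3830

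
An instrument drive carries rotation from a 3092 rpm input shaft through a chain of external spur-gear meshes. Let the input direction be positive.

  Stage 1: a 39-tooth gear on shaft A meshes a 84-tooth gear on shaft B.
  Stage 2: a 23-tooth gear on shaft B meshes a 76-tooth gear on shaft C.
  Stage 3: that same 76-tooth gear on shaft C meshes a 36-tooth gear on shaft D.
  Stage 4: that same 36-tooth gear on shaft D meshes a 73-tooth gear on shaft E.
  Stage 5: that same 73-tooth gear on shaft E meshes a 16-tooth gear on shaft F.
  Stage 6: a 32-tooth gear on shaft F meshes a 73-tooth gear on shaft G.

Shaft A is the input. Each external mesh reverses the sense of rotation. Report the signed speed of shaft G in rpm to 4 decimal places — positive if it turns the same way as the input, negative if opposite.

+904.6067 rpm (same as input, |ω| = 904.6067 rpm)

Stage 1 [39T→84T]: ω = 3092.0000×39/84 = 1435.5714 rpm, dir flips to −; running = −1435.5714
Stage 2 [23T→76T]: ω = 1435.5714×23/76 = 434.4492 rpm, dir flips to +; running = +434.4492
Stage 3 [76T→36T]: ω = 434.4492×76/36 = 917.1706 rpm, dir flips to −; running = −917.1706
Stage 4 [36T→73T]: ω = 917.1706×36/73 = 452.3033 rpm, dir flips to +; running = +452.3033
Stage 5 [73T→16T]: ω = 452.3033×73/16 = 2063.6339 rpm, dir flips to −; running = −2063.6339
Stage 6 [32T→73T]: ω = 2063.6339×32/73 = 904.6067 rpm, dir flips to +; running = +904.6067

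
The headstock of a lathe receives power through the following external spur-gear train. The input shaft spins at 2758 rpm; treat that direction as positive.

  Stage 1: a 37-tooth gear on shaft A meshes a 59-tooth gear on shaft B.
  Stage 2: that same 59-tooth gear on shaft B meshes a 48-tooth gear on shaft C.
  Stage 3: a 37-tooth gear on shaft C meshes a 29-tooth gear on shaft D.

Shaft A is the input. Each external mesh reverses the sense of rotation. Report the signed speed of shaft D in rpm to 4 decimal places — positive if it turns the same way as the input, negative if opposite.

Stage 1 [37T→59T]: ω = 2758.0000×37/59 = 1729.5932 rpm, dir flips to −; running = −1729.5932
Stage 2 [59T→48T]: ω = 1729.5932×59/48 = 2125.9583 rpm, dir flips to +; running = +2125.9583
Stage 3 [37T→29T]: ω = 2125.9583×37/29 = 2712.4296 rpm, dir flips to −; running = −2712.4296

-2712.4296 rpm (opposite to input, |ω| = 2712.4296 rpm)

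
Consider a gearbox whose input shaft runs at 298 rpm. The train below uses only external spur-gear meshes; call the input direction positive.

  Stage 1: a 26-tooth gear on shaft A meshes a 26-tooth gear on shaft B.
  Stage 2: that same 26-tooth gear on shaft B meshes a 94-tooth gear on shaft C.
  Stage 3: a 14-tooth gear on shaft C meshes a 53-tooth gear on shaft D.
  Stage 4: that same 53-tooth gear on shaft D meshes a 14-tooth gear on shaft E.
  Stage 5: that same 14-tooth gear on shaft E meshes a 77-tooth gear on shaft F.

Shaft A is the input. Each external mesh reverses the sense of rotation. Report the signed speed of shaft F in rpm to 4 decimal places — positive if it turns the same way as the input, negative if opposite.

Stage 1 [26T→26T]: ω = 298.0000×26/26 = 298.0000 rpm, dir flips to −; running = −298.0000
Stage 2 [26T→94T]: ω = 298.0000×26/94 = 82.4255 rpm, dir flips to +; running = +82.4255
Stage 3 [14T→53T]: ω = 82.4255×14/53 = 21.7728 rpm, dir flips to −; running = −21.7728
Stage 4 [53T→14T]: ω = 21.7728×53/14 = 82.4255 rpm, dir flips to +; running = +82.4255
Stage 5 [14T→77T]: ω = 82.4255×14/77 = 14.9865 rpm, dir flips to −; running = −14.9865

-14.9865 rpm (opposite to input, |ω| = 14.9865 rpm)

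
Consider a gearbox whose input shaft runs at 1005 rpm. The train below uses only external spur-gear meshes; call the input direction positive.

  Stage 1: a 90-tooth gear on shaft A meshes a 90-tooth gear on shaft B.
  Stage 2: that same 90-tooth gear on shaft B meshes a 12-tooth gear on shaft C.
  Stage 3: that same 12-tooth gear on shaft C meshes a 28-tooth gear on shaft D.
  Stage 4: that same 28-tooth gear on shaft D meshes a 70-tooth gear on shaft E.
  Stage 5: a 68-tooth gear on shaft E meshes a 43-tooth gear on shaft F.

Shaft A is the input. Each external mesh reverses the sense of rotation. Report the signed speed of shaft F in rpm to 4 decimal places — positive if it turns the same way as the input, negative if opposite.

Stage 1 [90T→90T]: ω = 1005.0000×90/90 = 1005.0000 rpm, dir flips to −; running = −1005.0000
Stage 2 [90T→12T]: ω = 1005.0000×90/12 = 7537.5000 rpm, dir flips to +; running = +7537.5000
Stage 3 [12T→28T]: ω = 7537.5000×12/28 = 3230.3571 rpm, dir flips to −; running = −3230.3571
Stage 4 [28T→70T]: ω = 3230.3571×28/70 = 1292.1429 rpm, dir flips to +; running = +1292.1429
Stage 5 [68T→43T]: ω = 1292.1429×68/43 = 2043.3887 rpm, dir flips to −; running = −2043.3887

-2043.3887 rpm (opposite to input, |ω| = 2043.3887 rpm)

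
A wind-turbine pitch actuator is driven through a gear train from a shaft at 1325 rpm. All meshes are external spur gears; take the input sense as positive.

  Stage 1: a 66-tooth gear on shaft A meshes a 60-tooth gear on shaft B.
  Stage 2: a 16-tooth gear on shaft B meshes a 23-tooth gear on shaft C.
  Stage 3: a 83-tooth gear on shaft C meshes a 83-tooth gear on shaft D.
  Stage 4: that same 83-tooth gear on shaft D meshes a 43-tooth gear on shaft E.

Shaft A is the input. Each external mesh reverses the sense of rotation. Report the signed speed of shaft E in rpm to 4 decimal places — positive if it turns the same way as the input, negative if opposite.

Stage 1 [66T→60T]: ω = 1325.0000×66/60 = 1457.5000 rpm, dir flips to −; running = −1457.5000
Stage 2 [16T→23T]: ω = 1457.5000×16/23 = 1013.9130 rpm, dir flips to +; running = +1013.9130
Stage 3 [83T→83T]: ω = 1013.9130×83/83 = 1013.9130 rpm, dir flips to −; running = −1013.9130
Stage 4 [83T→43T]: ω = 1013.9130×83/43 = 1957.0880 rpm, dir flips to +; running = +1957.0880

+1957.0880 rpm (same as input, |ω| = 1957.0880 rpm)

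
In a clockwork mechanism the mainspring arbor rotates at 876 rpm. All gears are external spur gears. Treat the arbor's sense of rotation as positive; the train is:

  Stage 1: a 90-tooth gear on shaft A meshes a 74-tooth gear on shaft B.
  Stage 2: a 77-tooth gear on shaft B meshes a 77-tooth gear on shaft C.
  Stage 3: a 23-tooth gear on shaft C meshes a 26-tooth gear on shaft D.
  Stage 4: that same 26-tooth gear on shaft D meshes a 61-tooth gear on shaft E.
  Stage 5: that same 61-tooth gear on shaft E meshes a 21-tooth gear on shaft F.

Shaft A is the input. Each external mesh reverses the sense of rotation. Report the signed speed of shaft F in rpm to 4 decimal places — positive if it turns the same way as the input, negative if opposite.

-1166.8726 rpm (opposite to input, |ω| = 1166.8726 rpm)

Stage 1 [90T→74T]: ω = 876.0000×90/74 = 1065.4054 rpm, dir flips to −; running = −1065.4054
Stage 2 [77T→77T]: ω = 1065.4054×77/77 = 1065.4054 rpm, dir flips to +; running = +1065.4054
Stage 3 [23T→26T]: ω = 1065.4054×23/26 = 942.4740 rpm, dir flips to −; running = −942.4740
Stage 4 [26T→61T]: ω = 942.4740×26/61 = 401.7102 rpm, dir flips to +; running = +401.7102
Stage 5 [61T→21T]: ω = 401.7102×61/21 = 1166.8726 rpm, dir flips to −; running = −1166.8726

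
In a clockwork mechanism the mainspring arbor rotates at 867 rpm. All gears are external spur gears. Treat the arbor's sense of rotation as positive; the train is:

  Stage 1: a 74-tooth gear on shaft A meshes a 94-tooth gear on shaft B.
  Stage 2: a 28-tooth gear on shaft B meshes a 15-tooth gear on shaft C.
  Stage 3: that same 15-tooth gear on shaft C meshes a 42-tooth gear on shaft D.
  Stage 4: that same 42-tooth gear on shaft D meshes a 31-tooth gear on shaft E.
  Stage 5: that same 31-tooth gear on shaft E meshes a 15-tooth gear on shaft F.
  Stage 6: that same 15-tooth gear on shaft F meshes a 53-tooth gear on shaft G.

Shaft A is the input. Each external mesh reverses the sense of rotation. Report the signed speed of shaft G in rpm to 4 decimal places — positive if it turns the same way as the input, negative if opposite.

+360.5829 rpm (same as input, |ω| = 360.5829 rpm)

Stage 1 [74T→94T]: ω = 867.0000×74/94 = 682.5319 rpm, dir flips to −; running = −682.5319
Stage 2 [28T→15T]: ω = 682.5319×28/15 = 1274.0596 rpm, dir flips to +; running = +1274.0596
Stage 3 [15T→42T]: ω = 1274.0596×15/42 = 455.0213 rpm, dir flips to −; running = −455.0213
Stage 4 [42T→31T]: ω = 455.0213×42/31 = 616.4804 rpm, dir flips to +; running = +616.4804
Stage 5 [31T→15T]: ω = 616.4804×31/15 = 1274.0596 rpm, dir flips to −; running = −1274.0596
Stage 6 [15T→53T]: ω = 1274.0596×15/53 = 360.5829 rpm, dir flips to +; running = +360.5829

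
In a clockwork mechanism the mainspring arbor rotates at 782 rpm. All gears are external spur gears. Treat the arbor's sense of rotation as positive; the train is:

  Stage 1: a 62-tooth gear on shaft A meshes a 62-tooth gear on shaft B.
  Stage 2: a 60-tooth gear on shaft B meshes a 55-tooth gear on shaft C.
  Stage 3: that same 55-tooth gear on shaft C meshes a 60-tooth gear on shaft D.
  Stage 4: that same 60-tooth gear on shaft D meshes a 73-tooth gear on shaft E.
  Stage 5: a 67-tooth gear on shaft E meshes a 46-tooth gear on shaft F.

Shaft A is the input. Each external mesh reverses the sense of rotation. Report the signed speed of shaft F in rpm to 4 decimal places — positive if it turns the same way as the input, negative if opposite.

-936.1644 rpm (opposite to input, |ω| = 936.1644 rpm)

Stage 1 [62T→62T]: ω = 782.0000×62/62 = 782.0000 rpm, dir flips to −; running = −782.0000
Stage 2 [60T→55T]: ω = 782.0000×60/55 = 853.0909 rpm, dir flips to +; running = +853.0909
Stage 3 [55T→60T]: ω = 853.0909×55/60 = 782.0000 rpm, dir flips to −; running = −782.0000
Stage 4 [60T→73T]: ω = 782.0000×60/73 = 642.7397 rpm, dir flips to +; running = +642.7397
Stage 5 [67T→46T]: ω = 642.7397×67/46 = 936.1644 rpm, dir flips to −; running = −936.1644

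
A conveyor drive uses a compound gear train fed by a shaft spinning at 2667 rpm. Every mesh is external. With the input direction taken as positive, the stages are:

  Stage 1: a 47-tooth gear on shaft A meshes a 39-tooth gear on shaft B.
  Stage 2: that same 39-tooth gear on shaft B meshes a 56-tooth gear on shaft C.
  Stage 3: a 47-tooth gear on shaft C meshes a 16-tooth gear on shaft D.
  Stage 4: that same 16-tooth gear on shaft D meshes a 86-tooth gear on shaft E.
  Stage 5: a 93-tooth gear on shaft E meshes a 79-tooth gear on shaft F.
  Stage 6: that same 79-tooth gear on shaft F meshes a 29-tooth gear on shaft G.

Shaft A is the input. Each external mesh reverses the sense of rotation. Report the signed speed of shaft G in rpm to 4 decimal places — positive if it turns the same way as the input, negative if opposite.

+3922.9900 rpm (same as input, |ω| = 3922.9900 rpm)

Stage 1 [47T→39T]: ω = 2667.0000×47/39 = 3214.0769 rpm, dir flips to −; running = −3214.0769
Stage 2 [39T→56T]: ω = 3214.0769×39/56 = 2238.3750 rpm, dir flips to +; running = +2238.3750
Stage 3 [47T→16T]: ω = 2238.3750×47/16 = 6575.2266 rpm, dir flips to −; running = −6575.2266
Stage 4 [16T→86T]: ω = 6575.2266×16/86 = 1223.2980 rpm, dir flips to +; running = +1223.2980
Stage 5 [93T→79T]: ω = 1223.2980×93/79 = 1440.0849 rpm, dir flips to −; running = −1440.0849
Stage 6 [79T→29T]: ω = 1440.0849×79/29 = 3922.9900 rpm, dir flips to +; running = +3922.9900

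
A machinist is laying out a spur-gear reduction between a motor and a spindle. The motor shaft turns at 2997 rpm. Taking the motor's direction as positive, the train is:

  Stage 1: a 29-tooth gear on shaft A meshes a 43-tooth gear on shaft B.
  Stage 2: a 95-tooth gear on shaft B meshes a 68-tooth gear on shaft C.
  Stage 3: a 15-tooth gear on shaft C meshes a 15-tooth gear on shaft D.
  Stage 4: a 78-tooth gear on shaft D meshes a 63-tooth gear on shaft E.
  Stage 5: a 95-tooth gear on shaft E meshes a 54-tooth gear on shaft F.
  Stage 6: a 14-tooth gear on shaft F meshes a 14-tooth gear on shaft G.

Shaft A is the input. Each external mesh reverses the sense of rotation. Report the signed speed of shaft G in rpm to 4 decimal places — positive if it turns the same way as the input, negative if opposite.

Stage 1 [29T→43T]: ω = 2997.0000×29/43 = 2021.2326 rpm, dir flips to −; running = −2021.2326
Stage 2 [95T→68T]: ω = 2021.2326×95/68 = 2823.7808 rpm, dir flips to +; running = +2823.7808
Stage 3 [15T→15T]: ω = 2823.7808×15/15 = 2823.7808 rpm, dir flips to −; running = −2823.7808
Stage 4 [78T→63T]: ω = 2823.7808×78/63 = 3496.1095 rpm, dir flips to +; running = +3496.1095
Stage 5 [95T→54T]: ω = 3496.1095×95/54 = 6150.5631 rpm, dir flips to −; running = −6150.5631
Stage 6 [14T→14T]: ω = 6150.5631×14/14 = 6150.5631 rpm, dir flips to +; running = +6150.5631

+6150.5631 rpm (same as input, |ω| = 6150.5631 rpm)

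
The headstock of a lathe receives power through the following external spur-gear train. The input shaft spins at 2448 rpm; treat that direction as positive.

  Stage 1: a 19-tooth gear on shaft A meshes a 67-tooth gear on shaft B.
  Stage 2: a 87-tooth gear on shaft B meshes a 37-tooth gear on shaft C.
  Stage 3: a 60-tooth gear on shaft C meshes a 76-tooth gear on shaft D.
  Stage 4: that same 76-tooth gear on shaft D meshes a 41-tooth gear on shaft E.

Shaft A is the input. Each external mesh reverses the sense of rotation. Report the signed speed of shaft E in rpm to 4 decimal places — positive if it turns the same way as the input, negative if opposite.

Stage 1 [19T→67T]: ω = 2448.0000×19/67 = 694.2090 rpm, dir flips to −; running = −694.2090
Stage 2 [87T→37T]: ω = 694.2090×87/37 = 1632.3292 rpm, dir flips to +; running = +1632.3292
Stage 3 [60T→76T]: ω = 1632.3292×60/76 = 1288.6809 rpm, dir flips to −; running = −1288.6809
Stage 4 [76T→41T]: ω = 1288.6809×76/41 = 2388.7744 rpm, dir flips to +; running = +2388.7744

+2388.7744 rpm (same as input, |ω| = 2388.7744 rpm)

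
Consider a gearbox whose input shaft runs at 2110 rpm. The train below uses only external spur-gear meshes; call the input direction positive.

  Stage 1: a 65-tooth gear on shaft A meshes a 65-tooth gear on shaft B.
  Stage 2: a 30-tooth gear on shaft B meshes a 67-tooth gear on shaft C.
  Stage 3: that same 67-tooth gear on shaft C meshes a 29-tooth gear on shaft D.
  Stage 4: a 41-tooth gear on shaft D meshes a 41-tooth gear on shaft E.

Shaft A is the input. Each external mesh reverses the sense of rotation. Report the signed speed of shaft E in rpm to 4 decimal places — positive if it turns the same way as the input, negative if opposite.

Stage 1 [65T→65T]: ω = 2110.0000×65/65 = 2110.0000 rpm, dir flips to −; running = −2110.0000
Stage 2 [30T→67T]: ω = 2110.0000×30/67 = 944.7761 rpm, dir flips to +; running = +944.7761
Stage 3 [67T→29T]: ω = 944.7761×67/29 = 2182.7586 rpm, dir flips to −; running = −2182.7586
Stage 4 [41T→41T]: ω = 2182.7586×41/41 = 2182.7586 rpm, dir flips to +; running = +2182.7586

+2182.7586 rpm (same as input, |ω| = 2182.7586 rpm)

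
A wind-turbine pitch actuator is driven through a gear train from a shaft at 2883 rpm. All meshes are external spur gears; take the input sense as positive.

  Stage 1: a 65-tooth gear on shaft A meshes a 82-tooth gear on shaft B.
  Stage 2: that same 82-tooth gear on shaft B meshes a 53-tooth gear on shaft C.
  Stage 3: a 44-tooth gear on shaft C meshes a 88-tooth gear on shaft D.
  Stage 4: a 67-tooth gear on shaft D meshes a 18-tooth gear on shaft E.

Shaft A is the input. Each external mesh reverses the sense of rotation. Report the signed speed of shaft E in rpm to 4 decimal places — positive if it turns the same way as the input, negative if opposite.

Stage 1 [65T→82T]: ω = 2883.0000×65/82 = 2285.3049 rpm, dir flips to −; running = −2285.3049
Stage 2 [82T→53T]: ω = 2285.3049×82/53 = 3535.7547 rpm, dir flips to +; running = +3535.7547
Stage 3 [44T→88T]: ω = 3535.7547×44/88 = 1767.8774 rpm, dir flips to −; running = −1767.8774
Stage 4 [67T→18T]: ω = 1767.8774×67/18 = 6580.4324 rpm, dir flips to +; running = +6580.4324

+6580.4324 rpm (same as input, |ω| = 6580.4324 rpm)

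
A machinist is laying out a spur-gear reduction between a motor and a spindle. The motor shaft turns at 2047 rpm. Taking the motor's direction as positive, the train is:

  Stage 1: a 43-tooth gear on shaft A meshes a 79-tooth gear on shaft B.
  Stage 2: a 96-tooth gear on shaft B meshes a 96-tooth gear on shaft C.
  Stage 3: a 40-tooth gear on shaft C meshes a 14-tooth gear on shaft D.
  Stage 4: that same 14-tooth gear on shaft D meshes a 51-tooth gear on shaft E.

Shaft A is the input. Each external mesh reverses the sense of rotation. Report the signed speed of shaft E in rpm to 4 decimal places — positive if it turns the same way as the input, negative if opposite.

+873.8744 rpm (same as input, |ω| = 873.8744 rpm)

Stage 1 [43T→79T]: ω = 2047.0000×43/79 = 1114.1899 rpm, dir flips to −; running = −1114.1899
Stage 2 [96T→96T]: ω = 1114.1899×96/96 = 1114.1899 rpm, dir flips to +; running = +1114.1899
Stage 3 [40T→14T]: ω = 1114.1899×40/14 = 3183.3996 rpm, dir flips to −; running = −3183.3996
Stage 4 [14T→51T]: ω = 3183.3996×14/51 = 873.8744 rpm, dir flips to +; running = +873.8744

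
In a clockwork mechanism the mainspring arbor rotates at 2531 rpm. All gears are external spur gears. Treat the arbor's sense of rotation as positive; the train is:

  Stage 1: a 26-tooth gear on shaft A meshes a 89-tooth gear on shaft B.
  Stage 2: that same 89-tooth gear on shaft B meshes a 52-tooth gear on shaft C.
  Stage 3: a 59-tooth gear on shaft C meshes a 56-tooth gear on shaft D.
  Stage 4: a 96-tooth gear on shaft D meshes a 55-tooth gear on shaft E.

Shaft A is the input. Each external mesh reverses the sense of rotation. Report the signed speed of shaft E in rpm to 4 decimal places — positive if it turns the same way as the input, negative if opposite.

+2327.2052 rpm (same as input, |ω| = 2327.2052 rpm)

Stage 1 [26T→89T]: ω = 2531.0000×26/89 = 739.3933 rpm, dir flips to −; running = −739.3933
Stage 2 [89T→52T]: ω = 739.3933×89/52 = 1265.5000 rpm, dir flips to +; running = +1265.5000
Stage 3 [59T→56T]: ω = 1265.5000×59/56 = 1333.2946 rpm, dir flips to −; running = −1333.2946
Stage 4 [96T→55T]: ω = 1333.2946×96/55 = 2327.2052 rpm, dir flips to +; running = +2327.2052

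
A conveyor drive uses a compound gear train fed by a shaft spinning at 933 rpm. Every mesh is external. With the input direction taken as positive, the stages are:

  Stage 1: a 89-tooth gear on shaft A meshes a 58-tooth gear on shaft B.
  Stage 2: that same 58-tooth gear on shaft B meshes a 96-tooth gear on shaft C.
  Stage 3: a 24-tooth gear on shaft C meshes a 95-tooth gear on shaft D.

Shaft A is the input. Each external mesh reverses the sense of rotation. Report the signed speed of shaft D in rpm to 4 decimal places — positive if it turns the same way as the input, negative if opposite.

-218.5184 rpm (opposite to input, |ω| = 218.5184 rpm)

Stage 1 [89T→58T]: ω = 933.0000×89/58 = 1431.6724 rpm, dir flips to −; running = −1431.6724
Stage 2 [58T→96T]: ω = 1431.6724×58/96 = 864.9688 rpm, dir flips to +; running = +864.9688
Stage 3 [24T→95T]: ω = 864.9688×24/95 = 218.5184 rpm, dir flips to −; running = −218.5184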